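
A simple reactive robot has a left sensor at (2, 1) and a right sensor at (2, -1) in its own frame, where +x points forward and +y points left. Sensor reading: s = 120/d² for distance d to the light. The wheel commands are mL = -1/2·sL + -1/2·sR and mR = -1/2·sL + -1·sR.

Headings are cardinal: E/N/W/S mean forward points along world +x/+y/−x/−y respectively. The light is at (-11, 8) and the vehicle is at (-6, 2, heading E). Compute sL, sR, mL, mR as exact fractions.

60/37 60/49 -2580/1813 -3690/1813

left sensor world pos  = (-4, 3); dL² = 74
right sensor world pos = (-4, 1); dR² = 98
sL = 120/74 = 60/37
sR = 120/98 = 60/49
mL = -1/2·sL + -1/2·sR = -2580/1813
mR = -1/2·sL + -1·sR = -3690/1813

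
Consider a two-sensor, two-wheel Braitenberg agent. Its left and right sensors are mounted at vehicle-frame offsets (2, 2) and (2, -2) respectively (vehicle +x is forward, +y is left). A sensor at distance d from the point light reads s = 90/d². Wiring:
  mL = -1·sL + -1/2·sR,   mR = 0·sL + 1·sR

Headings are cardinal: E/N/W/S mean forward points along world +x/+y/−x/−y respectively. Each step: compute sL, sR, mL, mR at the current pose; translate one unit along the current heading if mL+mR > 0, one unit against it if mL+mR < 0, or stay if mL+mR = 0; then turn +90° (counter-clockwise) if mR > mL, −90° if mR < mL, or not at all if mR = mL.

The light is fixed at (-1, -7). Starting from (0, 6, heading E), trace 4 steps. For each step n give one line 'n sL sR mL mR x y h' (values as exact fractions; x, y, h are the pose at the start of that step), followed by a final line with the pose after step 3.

n=0: pose=(0,6,E); sL=5/13, sR=9/13; mL=-19/26, mR=9/13; mL+mR=-1/26 → advance -1; mR−mL=37/26 → turn +1·90°
n=1: pose=(-1,6,N); sL=90/229, sR=90/229; mL=-135/229, mR=90/229; mL+mR=-45/229 → advance -1; mR−mL=225/229 → turn +1·90°
n=2: pose=(-1,5,W); sL=45/52, sR=9/20; mL=-567/520, mR=9/20; mL+mR=-333/520 → advance -1; mR−mL=801/520 → turn +1·90°
n=3: pose=(0,5,S); sL=90/109, sR=90/101; mL=-13995/11009, mR=90/101; mL+mR=-4185/11009 → advance -1; mR−mL=23805/11009 → turn +1·90°

0 5/13 9/13 -19/26 9/13 0 6 E
1 90/229 90/229 -135/229 90/229 -1 6 N
2 45/52 9/20 -567/520 9/20 -1 5 W
3 90/109 90/101 -13995/11009 90/101 0 5 S
final 0 6 E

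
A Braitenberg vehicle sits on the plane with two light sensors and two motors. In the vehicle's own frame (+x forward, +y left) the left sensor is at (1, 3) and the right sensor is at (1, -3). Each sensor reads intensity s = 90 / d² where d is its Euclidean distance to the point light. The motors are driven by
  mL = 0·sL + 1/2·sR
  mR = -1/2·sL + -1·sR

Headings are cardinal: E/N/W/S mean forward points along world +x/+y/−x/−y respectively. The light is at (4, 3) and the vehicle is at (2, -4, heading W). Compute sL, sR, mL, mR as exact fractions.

90/109 18/5 9/5 -2187/545

left sensor world pos  = (1, -7); dL² = 109
right sensor world pos = (1, -1); dR² = 25
sL = 90/109 = 90/109
sR = 90/25 = 18/5
mL = 0·sL + 1/2·sR = 9/5
mR = -1/2·sL + -1·sR = -2187/545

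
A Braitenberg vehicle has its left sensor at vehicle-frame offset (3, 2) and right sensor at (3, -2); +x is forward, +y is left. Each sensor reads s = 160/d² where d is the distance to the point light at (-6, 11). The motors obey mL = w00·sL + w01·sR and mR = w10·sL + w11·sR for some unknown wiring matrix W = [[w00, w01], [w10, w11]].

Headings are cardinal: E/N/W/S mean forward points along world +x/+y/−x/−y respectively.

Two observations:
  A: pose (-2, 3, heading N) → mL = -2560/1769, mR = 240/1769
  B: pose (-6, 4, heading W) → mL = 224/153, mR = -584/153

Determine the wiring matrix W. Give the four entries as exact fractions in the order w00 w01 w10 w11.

obs A: pose=(-2,3,N) → sL=160/29, sR=160/61, mL=-2560/1769, mR=240/1769
obs B: pose=(-6,4,W) → sL=16/9, sR=80/17, mL=224/153, mR=-584/153
sensor matrix S = [[160/29, 160/61], [16/9, 80/17]]; det S = 5765120/270657
solve [mL_A; mL_B] = S·[w00; w01] and [mR_A; mR_B] = S·[w10; w11]:
  w00 = -1/2, w01 = 1/2, w10 = 1/2, w11 = -1

-1/2 1/2 1/2 -1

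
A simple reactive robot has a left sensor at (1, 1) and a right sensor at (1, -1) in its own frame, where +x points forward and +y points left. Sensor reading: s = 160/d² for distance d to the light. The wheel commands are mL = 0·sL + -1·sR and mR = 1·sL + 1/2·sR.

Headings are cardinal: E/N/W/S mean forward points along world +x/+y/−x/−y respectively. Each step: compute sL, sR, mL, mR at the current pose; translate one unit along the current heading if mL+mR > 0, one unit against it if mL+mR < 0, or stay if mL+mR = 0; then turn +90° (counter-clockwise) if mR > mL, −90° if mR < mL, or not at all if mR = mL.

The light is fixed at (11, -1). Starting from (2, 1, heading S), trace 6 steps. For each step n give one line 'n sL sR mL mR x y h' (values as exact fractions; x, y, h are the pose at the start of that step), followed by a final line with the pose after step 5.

0 32/13 160/101 -160/101 4272/1313 2 1 S
1 40/17 5/2 -5/2 245/68 2 0 E
2 32/17 160/53 -160/53 3056/901 3 0 N
3 80/41 16/9 -16/9 1048/369 3 1 W
4 32/13 160/101 -160/101 4272/1313 2 1 S
5 40/17 5/2 -5/2 245/68 2 0 E
final 3 0 N

n=0: pose=(2,1,S); sL=32/13, sR=160/101; mL=-160/101, mR=4272/1313; mL+mR=2192/1313 → advance +1; mR−mL=6352/1313 → turn +1·90°
n=1: pose=(2,0,E); sL=40/17, sR=5/2; mL=-5/2, mR=245/68; mL+mR=75/68 → advance +1; mR−mL=415/68 → turn +1·90°
n=2: pose=(3,0,N); sL=32/17, sR=160/53; mL=-160/53, mR=3056/901; mL+mR=336/901 → advance +1; mR−mL=5776/901 → turn +1·90°
n=3: pose=(3,1,W); sL=80/41, sR=16/9; mL=-16/9, mR=1048/369; mL+mR=392/369 → advance +1; mR−mL=568/123 → turn +1·90°
n=4: pose=(2,1,S); sL=32/13, sR=160/101; mL=-160/101, mR=4272/1313; mL+mR=2192/1313 → advance +1; mR−mL=6352/1313 → turn +1·90°
n=5: pose=(2,0,E); sL=40/17, sR=5/2; mL=-5/2, mR=245/68; mL+mR=75/68 → advance +1; mR−mL=415/68 → turn +1·90°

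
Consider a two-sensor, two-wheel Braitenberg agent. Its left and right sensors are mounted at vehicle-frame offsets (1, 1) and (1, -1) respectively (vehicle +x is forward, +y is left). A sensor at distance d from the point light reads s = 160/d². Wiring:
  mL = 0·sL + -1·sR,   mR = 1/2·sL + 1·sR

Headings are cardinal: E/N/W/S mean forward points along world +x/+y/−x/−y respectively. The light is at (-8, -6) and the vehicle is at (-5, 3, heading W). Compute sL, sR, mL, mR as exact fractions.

left sensor world pos  = (-6, 2); dL² = 68
right sensor world pos = (-6, 4); dR² = 104
sL = 160/68 = 40/17
sR = 160/104 = 20/13
mL = 0·sL + -1·sR = -20/13
mR = 1/2·sL + 1·sR = 600/221

40/17 20/13 -20/13 600/221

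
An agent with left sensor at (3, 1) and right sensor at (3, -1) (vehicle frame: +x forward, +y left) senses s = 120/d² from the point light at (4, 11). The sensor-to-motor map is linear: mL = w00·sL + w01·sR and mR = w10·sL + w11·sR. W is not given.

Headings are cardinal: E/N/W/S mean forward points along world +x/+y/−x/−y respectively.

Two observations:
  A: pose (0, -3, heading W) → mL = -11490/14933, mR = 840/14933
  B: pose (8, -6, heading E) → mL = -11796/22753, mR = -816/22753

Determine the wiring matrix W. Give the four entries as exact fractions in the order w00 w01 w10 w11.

-1/2 -1 -1/2 1/2

obs A: pose=(0,-3,W) → sL=60/137, sR=60/109, mL=-11490/14933, mR=840/14933
obs B: pose=(8,-6,E) → sL=24/61, sR=120/373, mL=-11796/22753, mR=-816/22753
sensor matrix S = [[60/137, 60/109], [24/61, 120/373]]; det S = -25712640/339770549
solve [mL_A; mL_B] = S·[w00; w01] and [mR_A; mR_B] = S·[w10; w11]:
  w00 = -1/2, w01 = -1, w10 = -1/2, w11 = 1/2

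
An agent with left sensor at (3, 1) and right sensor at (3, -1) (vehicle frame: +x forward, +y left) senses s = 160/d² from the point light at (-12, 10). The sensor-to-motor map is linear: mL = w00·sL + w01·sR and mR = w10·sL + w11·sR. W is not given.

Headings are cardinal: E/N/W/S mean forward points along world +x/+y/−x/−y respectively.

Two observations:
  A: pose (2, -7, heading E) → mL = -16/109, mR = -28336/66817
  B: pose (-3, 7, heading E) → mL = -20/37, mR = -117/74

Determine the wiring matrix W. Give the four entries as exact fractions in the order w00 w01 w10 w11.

obs A: pose=(2,-7,E) → sL=32/109, sR=160/613, mL=-16/109, mR=-28336/66817
obs B: pose=(-3,7,E) → sL=40/37, sR=1, mL=-20/37, mR=-117/74
sensor matrix S = [[32/109, 160/613], [40/37, 1]]; det S = 28192/2472229
solve [mL_A; mL_B] = S·[w00; w01] and [mR_A; mR_B] = S·[w10; w11]:
  w00 = -1/2, w01 = 0, w10 = -1, w11 = -1/2

-1/2 0 -1 -1/2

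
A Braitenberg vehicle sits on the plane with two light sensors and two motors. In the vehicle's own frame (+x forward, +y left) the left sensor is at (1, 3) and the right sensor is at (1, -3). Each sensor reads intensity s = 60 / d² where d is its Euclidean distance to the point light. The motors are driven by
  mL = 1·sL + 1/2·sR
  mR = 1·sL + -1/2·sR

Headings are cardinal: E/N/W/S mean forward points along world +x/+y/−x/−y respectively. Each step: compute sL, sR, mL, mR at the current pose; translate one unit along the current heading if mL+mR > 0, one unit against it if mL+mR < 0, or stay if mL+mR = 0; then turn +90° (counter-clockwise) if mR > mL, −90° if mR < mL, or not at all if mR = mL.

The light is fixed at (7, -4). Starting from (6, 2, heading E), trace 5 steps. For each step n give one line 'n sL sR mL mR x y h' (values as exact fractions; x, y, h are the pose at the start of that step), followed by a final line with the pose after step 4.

0 20/27 20/3 110/27 -70/27 6 2 E
1 30/17 30/17 45/17 15/17 7 2 S
2 12 12/13 162/13 150/13 7 1 W
3 15/13 3/2 99/52 21/52 6 1 N
4 20/27 20/3 110/27 -70/27 6 2 E
final 7 2 S

n=0: pose=(6,2,E); sL=20/27, sR=20/3; mL=110/27, mR=-70/27; mL+mR=40/27 → advance +1; mR−mL=-20/3 → turn -1·90°
n=1: pose=(7,2,S); sL=30/17, sR=30/17; mL=45/17, mR=15/17; mL+mR=60/17 → advance +1; mR−mL=-30/17 → turn -1·90°
n=2: pose=(7,1,W); sL=12, sR=12/13; mL=162/13, mR=150/13; mL+mR=24 → advance +1; mR−mL=-12/13 → turn -1·90°
n=3: pose=(6,1,N); sL=15/13, sR=3/2; mL=99/52, mR=21/52; mL+mR=30/13 → advance +1; mR−mL=-3/2 → turn -1·90°
n=4: pose=(6,2,E); sL=20/27, sR=20/3; mL=110/27, mR=-70/27; mL+mR=40/27 → advance +1; mR−mL=-20/3 → turn -1·90°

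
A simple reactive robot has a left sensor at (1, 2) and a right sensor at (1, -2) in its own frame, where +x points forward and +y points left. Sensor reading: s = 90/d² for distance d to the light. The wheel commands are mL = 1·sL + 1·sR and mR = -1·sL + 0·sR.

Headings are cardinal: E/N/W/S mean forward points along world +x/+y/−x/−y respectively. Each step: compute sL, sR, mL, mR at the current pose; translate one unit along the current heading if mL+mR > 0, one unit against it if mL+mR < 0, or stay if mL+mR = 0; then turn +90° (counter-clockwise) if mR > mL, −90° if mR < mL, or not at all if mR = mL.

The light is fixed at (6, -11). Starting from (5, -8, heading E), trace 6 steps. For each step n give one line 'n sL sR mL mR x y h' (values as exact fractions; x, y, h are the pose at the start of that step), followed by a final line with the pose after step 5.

n=0: pose=(5,-8,E); sL=18/5, sR=90; mL=468/5, mR=-18/5; mL+mR=90 → advance +1; mR−mL=-486/5 → turn -1·90°
n=1: pose=(6,-8,S); sL=45/4, sR=45/4; mL=45/2, mR=-45/4; mL+mR=45/4 → advance +1; mR−mL=-135/4 → turn -1·90°
n=2: pose=(6,-9,W); sL=90, sR=90/17; mL=1620/17, mR=-90; mL+mR=90/17 → advance +1; mR−mL=-3150/17 → turn -1·90°
n=3: pose=(5,-9,N); sL=5, sR=9; mL=14, mR=-5; mL+mR=9 → advance +1; mR−mL=-19 → turn -1·90°
n=4: pose=(5,-8,E); sL=18/5, sR=90; mL=468/5, mR=-18/5; mL+mR=90 → advance +1; mR−mL=-486/5 → turn -1·90°
n=5: pose=(6,-8,S); sL=45/4, sR=45/4; mL=45/2, mR=-45/4; mL+mR=45/4 → advance +1; mR−mL=-135/4 → turn -1·90°

0 18/5 90 468/5 -18/5 5 -8 E
1 45/4 45/4 45/2 -45/4 6 -8 S
2 90 90/17 1620/17 -90 6 -9 W
3 5 9 14 -5 5 -9 N
4 18/5 90 468/5 -18/5 5 -8 E
5 45/4 45/4 45/2 -45/4 6 -8 S
final 6 -9 W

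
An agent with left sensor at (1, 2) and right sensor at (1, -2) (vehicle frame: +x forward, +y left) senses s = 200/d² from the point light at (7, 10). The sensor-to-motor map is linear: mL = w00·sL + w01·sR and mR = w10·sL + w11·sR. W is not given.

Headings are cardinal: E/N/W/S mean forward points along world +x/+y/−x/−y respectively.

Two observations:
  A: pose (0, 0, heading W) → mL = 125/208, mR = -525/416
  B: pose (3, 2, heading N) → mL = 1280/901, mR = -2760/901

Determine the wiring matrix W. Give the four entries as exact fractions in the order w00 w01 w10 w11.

-1 1 -1/2 -1/2

obs A: pose=(0,0,W) → sL=25/26, sR=25/16, mL=125/208, mR=-525/416
obs B: pose=(3,2,N) → sL=40/17, sR=200/53, mL=1280/901, mR=-2760/901
sensor matrix S = [[25/26, 25/16], [40/17, 200/53]]; det S = -1125/23426
solve [mL_A; mL_B] = S·[w00; w01] and [mR_A; mR_B] = S·[w10; w11]:
  w00 = -1, w01 = 1, w10 = -1/2, w11 = -1/2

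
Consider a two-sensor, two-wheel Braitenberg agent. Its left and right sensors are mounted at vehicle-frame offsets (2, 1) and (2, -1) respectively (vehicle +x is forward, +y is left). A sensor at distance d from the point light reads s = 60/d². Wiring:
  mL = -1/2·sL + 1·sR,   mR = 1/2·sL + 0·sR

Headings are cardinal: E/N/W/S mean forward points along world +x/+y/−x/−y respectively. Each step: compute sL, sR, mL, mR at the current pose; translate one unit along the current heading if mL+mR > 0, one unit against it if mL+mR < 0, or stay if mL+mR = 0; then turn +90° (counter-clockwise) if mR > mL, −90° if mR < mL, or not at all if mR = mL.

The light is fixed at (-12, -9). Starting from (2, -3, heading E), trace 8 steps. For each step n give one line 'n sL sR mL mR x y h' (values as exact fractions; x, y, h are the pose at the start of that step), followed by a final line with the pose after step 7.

0 12/61 60/281 1974/17141 6/61 2 -3 E
1 15/68 15/53 1245/7208 15/136 3 -3 S
2 12/37 12/41 198/1517 6/37 3 -4 W
3 10/39 30/89 725/3471 5/39 2 -4 S
4 20/51 60/169 1370/8619 10/51 2 -5 W
5 3/10 15/37 189/740 3/20 1 -5 S
6 12/25 60/137 678/3425 6/25 1 -6 W
7 6/17 30/61 327/1037 3/17 0 -6 S
final 0 -7 W

n=0: pose=(2,-3,E); sL=12/61, sR=60/281; mL=1974/17141, mR=6/61; mL+mR=60/281 → advance +1; mR−mL=-288/17141 → turn -1·90°
n=1: pose=(3,-3,S); sL=15/68, sR=15/53; mL=1245/7208, mR=15/136; mL+mR=15/53 → advance +1; mR−mL=-225/3604 → turn -1·90°
n=2: pose=(3,-4,W); sL=12/37, sR=12/41; mL=198/1517, mR=6/37; mL+mR=12/41 → advance +1; mR−mL=48/1517 → turn +1·90°
n=3: pose=(2,-4,S); sL=10/39, sR=30/89; mL=725/3471, mR=5/39; mL+mR=30/89 → advance +1; mR−mL=-280/3471 → turn -1·90°
n=4: pose=(2,-5,W); sL=20/51, sR=60/169; mL=1370/8619, mR=10/51; mL+mR=60/169 → advance +1; mR−mL=320/8619 → turn +1·90°
n=5: pose=(1,-5,S); sL=3/10, sR=15/37; mL=189/740, mR=3/20; mL+mR=15/37 → advance +1; mR−mL=-39/370 → turn -1·90°
n=6: pose=(1,-6,W); sL=12/25, sR=60/137; mL=678/3425, mR=6/25; mL+mR=60/137 → advance +1; mR−mL=144/3425 → turn +1·90°
n=7: pose=(0,-6,S); sL=6/17, sR=30/61; mL=327/1037, mR=3/17; mL+mR=30/61 → advance +1; mR−mL=-144/1037 → turn -1·90°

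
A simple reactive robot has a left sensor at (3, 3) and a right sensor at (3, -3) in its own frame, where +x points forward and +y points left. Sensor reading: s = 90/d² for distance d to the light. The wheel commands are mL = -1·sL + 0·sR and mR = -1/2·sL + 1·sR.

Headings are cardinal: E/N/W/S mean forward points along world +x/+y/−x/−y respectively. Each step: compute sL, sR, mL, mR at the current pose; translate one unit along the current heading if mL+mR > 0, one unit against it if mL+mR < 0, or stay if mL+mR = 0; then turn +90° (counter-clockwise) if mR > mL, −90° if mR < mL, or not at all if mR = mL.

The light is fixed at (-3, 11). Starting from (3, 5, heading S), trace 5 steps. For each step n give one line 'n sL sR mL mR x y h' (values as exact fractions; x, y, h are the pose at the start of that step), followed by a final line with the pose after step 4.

0 5/9 1 -5/9 13/18 3 5 S
1 90/97 90/181 -90/97 585/17557 3 4 E
2 9/2 9/8 -9/2 -9/8 2 4 N
3 18/25 90/29 -18/25 1989/725 2 3 W
4 9/17 45/61 -9/17 981/2074 1 3 S
final 1 4 E

n=0: pose=(3,5,S); sL=5/9, sR=1; mL=-5/9, mR=13/18; mL+mR=1/6 → advance +1; mR−mL=23/18 → turn +1·90°
n=1: pose=(3,4,E); sL=90/97, sR=90/181; mL=-90/97, mR=585/17557; mL+mR=-15705/17557 → advance -1; mR−mL=16875/17557 → turn +1·90°
n=2: pose=(2,4,N); sL=9/2, sR=9/8; mL=-9/2, mR=-9/8; mL+mR=-45/8 → advance -1; mR−mL=27/8 → turn +1·90°
n=3: pose=(2,3,W); sL=18/25, sR=90/29; mL=-18/25, mR=1989/725; mL+mR=1467/725 → advance +1; mR−mL=2511/725 → turn +1·90°
n=4: pose=(1,3,S); sL=9/17, sR=45/61; mL=-9/17, mR=981/2074; mL+mR=-117/2074 → advance -1; mR−mL=2079/2074 → turn +1·90°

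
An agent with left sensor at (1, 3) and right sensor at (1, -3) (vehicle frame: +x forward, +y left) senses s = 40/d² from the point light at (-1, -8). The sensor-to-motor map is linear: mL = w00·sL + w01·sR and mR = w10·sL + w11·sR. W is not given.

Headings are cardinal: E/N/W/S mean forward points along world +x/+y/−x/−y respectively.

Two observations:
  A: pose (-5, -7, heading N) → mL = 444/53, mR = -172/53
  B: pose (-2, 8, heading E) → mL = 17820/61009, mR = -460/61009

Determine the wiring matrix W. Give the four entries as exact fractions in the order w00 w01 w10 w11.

obs A: pose=(-5,-7,N) → sL=40/53, sR=8, mL=444/53, mR=-172/53
obs B: pose=(-2,8,E) → sL=40/361, sR=40/169, mL=17820/61009, mR=-460/61009
sensor matrix S = [[40/53, 8], [40/361, 40/169]]; det S = -2288640/3233477
solve [mL_A; mL_B] = S·[w00; w01] and [mR_A; mR_B] = S·[w10; w11]:
  w00 = 1/2, w01 = 1, w10 = 1, w11 = -1/2

1/2 1 1 -1/2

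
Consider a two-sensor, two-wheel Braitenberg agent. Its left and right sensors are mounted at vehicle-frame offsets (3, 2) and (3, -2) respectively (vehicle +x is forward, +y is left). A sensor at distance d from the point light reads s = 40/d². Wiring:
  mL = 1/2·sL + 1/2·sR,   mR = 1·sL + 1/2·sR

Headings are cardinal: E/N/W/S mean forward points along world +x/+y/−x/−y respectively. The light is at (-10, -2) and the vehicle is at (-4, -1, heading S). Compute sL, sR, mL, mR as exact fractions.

left sensor world pos  = (-2, -4); dL² = 68
right sensor world pos = (-6, -4); dR² = 20
sL = 40/68 = 10/17
sR = 40/20 = 2
mL = 1/2·sL + 1/2·sR = 22/17
mR = 1·sL + 1/2·sR = 27/17

10/17 2 22/17 27/17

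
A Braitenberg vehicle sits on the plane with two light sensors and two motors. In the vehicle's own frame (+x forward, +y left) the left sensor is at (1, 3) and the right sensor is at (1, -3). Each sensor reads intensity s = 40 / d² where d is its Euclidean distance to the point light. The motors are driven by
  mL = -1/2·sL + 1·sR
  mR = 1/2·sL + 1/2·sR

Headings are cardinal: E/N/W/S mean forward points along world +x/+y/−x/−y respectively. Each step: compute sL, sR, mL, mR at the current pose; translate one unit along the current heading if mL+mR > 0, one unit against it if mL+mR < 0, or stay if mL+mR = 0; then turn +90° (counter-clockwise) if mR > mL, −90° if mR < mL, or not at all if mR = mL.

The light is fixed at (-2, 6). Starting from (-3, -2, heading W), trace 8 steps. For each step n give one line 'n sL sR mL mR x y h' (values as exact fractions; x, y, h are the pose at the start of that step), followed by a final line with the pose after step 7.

0 8/25 40/29 884/725 616/725 -3 -2 W
1 20/37 4/5 98/185 124/185 -4 -2 N
2 40/109 8/5 772/545 536/545 -4 -1 W
3 5/9 10/9 5/6 5/6 -5 -1 N
4 40/61 8/5 388/305 344/305 -5 0 N
5 5 10/17 -65/34 95/34 -5 1 E
6 40/41 40/17 1300/697 1160/697 -4 1 N
7 20 4/5 -46/5 52/5 -4 2 E
final -3 2 N

n=0: pose=(-3,-2,W); sL=8/25, sR=40/29; mL=884/725, mR=616/725; mL+mR=60/29 → advance +1; mR−mL=-268/725 → turn -1·90°
n=1: pose=(-4,-2,N); sL=20/37, sR=4/5; mL=98/185, mR=124/185; mL+mR=6/5 → advance +1; mR−mL=26/185 → turn +1·90°
n=2: pose=(-4,-1,W); sL=40/109, sR=8/5; mL=772/545, mR=536/545; mL+mR=12/5 → advance +1; mR−mL=-236/545 → turn -1·90°
n=3: pose=(-5,-1,N); sL=5/9, sR=10/9; mL=5/6, mR=5/6; mL+mR=5/3 → advance +1; mR−mL=0 → turn +0·90°
n=4: pose=(-5,0,N); sL=40/61, sR=8/5; mL=388/305, mR=344/305; mL+mR=12/5 → advance +1; mR−mL=-44/305 → turn -1·90°
n=5: pose=(-5,1,E); sL=5, sR=10/17; mL=-65/34, mR=95/34; mL+mR=15/17 → advance +1; mR−mL=80/17 → turn +1·90°
n=6: pose=(-4,1,N); sL=40/41, sR=40/17; mL=1300/697, mR=1160/697; mL+mR=60/17 → advance +1; mR−mL=-140/697 → turn -1·90°
n=7: pose=(-4,2,E); sL=20, sR=4/5; mL=-46/5, mR=52/5; mL+mR=6/5 → advance +1; mR−mL=98/5 → turn +1·90°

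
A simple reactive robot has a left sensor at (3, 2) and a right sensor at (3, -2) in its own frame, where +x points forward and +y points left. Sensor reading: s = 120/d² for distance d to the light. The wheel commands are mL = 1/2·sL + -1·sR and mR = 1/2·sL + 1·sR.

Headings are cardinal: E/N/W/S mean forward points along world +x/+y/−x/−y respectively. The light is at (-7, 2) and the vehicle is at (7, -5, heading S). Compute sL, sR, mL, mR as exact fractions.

left sensor world pos  = (9, -8); dL² = 356
right sensor world pos = (5, -8); dR² = 244
sL = 120/356 = 30/89
sR = 120/244 = 30/61
mL = 1/2·sL + -1·sR = -1755/5429
mR = 1/2·sL + 1·sR = 3585/5429

30/89 30/61 -1755/5429 3585/5429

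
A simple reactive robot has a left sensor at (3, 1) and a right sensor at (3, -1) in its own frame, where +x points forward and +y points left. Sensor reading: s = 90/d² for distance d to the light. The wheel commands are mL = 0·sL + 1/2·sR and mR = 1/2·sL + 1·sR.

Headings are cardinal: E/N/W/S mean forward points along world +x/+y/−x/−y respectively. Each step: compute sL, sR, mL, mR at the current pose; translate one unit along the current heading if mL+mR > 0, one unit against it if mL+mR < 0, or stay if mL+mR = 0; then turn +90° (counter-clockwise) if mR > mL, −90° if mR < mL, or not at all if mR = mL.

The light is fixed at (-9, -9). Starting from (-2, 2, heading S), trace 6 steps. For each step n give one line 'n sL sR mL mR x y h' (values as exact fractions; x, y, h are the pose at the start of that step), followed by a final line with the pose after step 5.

n=0: pose=(-2,2,S); sL=45/64, sR=9/10; mL=9/20, mR=801/640; mL+mR=1089/640 → advance +1; mR−mL=513/640 → turn +1·90°
n=1: pose=(-2,1,E); sL=90/221, sR=90/181; mL=45/181, mR=28035/40001; mL+mR=37980/40001 → advance +1; mR−mL=18090/40001 → turn +1·90°
n=2: pose=(-1,1,N); sL=45/109, sR=9/25; mL=9/50, mR=3087/5450; mL+mR=2034/2725 → advance +1; mR−mL=1053/2725 → turn +1·90°
n=3: pose=(-1,2,W); sL=18/25, sR=90/169; mL=45/169, mR=3771/4225; mL+mR=4896/4225 → advance +1; mR−mL=2646/4225 → turn +1·90°
n=4: pose=(-2,2,S); sL=45/64, sR=9/10; mL=9/20, mR=801/640; mL+mR=1089/640 → advance +1; mR−mL=513/640 → turn +1·90°
n=5: pose=(-2,1,E); sL=90/221, sR=90/181; mL=45/181, mR=28035/40001; mL+mR=37980/40001 → advance +1; mR−mL=18090/40001 → turn +1·90°

0 45/64 9/10 9/20 801/640 -2 2 S
1 90/221 90/181 45/181 28035/40001 -2 1 E
2 45/109 9/25 9/50 3087/5450 -1 1 N
3 18/25 90/169 45/169 3771/4225 -1 2 W
4 45/64 9/10 9/20 801/640 -2 2 S
5 90/221 90/181 45/181 28035/40001 -2 1 E
final -1 1 N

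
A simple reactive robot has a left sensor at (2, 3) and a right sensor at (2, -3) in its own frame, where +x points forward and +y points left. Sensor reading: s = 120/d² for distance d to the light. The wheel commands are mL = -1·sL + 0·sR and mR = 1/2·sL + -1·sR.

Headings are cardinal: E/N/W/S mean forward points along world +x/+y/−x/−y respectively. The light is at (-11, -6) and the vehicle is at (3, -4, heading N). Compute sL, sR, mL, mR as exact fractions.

120/137 24/61 -120/137 372/8357

left sensor world pos  = (0, -2); dL² = 137
right sensor world pos = (6, -2); dR² = 305
sL = 120/137 = 120/137
sR = 120/305 = 24/61
mL = -1·sL + 0·sR = -120/137
mR = 1/2·sL + -1·sR = 372/8357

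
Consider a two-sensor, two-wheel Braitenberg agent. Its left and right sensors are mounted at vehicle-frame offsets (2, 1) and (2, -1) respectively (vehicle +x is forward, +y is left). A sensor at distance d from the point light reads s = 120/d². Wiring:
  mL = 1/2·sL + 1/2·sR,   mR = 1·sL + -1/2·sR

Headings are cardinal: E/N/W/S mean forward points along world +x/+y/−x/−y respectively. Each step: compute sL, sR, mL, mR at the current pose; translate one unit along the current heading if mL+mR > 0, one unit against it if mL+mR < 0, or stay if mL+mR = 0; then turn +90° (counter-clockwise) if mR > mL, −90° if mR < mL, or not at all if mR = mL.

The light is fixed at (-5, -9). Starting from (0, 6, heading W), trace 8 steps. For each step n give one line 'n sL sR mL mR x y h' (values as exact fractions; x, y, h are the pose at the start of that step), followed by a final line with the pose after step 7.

n=0: pose=(0,6,W); sL=24/41, sR=24/53; mL=1128/2173, mR=780/2173; mL+mR=36/41 → advance +1; mR−mL=-348/2173 → turn -1·90°
n=1: pose=(-1,6,N); sL=60/149, sR=60/157; mL=9180/23393, mR=4950/23393; mL+mR=90/149 → advance +1; mR−mL=-4230/23393 → turn -1·90°
n=2: pose=(-1,7,E); sL=24/65, sR=40/87; mL=2344/5655, mR=788/5655; mL+mR=36/65 → advance +1; mR−mL=-1556/5655 → turn -1·90°
n=3: pose=(0,7,S); sL=15/29, sR=30/53; mL=1665/3074, mR=360/1537; mL+mR=45/58 → advance +1; mR−mL=-945/3074 → turn -1·90°
n=4: pose=(0,6,W); sL=24/41, sR=24/53; mL=1128/2173, mR=780/2173; mL+mR=36/41 → advance +1; mR−mL=-348/2173 → turn -1·90°
n=5: pose=(-1,6,N); sL=60/149, sR=60/157; mL=9180/23393, mR=4950/23393; mL+mR=90/149 → advance +1; mR−mL=-4230/23393 → turn -1·90°
n=6: pose=(-1,7,E); sL=24/65, sR=40/87; mL=2344/5655, mR=788/5655; mL+mR=36/65 → advance +1; mR−mL=-1556/5655 → turn -1·90°
n=7: pose=(0,7,S); sL=15/29, sR=30/53; mL=1665/3074, mR=360/1537; mL+mR=45/58 → advance +1; mR−mL=-945/3074 → turn -1·90°

0 24/41 24/53 1128/2173 780/2173 0 6 W
1 60/149 60/157 9180/23393 4950/23393 -1 6 N
2 24/65 40/87 2344/5655 788/5655 -1 7 E
3 15/29 30/53 1665/3074 360/1537 0 7 S
4 24/41 24/53 1128/2173 780/2173 0 6 W
5 60/149 60/157 9180/23393 4950/23393 -1 6 N
6 24/65 40/87 2344/5655 788/5655 -1 7 E
7 15/29 30/53 1665/3074 360/1537 0 7 S
final 0 6 W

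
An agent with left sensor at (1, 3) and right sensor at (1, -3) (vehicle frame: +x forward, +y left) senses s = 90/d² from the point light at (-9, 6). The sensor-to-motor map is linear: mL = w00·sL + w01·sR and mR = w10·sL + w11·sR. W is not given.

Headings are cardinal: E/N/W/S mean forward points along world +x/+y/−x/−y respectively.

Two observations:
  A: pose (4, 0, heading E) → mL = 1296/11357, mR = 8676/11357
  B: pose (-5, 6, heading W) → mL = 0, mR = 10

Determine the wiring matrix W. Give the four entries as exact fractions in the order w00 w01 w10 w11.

obs A: pose=(4,0,E) → sL=18/41, sR=90/277, mL=1296/11357, mR=8676/11357
obs B: pose=(-5,6,W) → sL=5, sR=5, mL=0, mR=10
sensor matrix S = [[18/41, 90/277], [5, 5]]; det S = 6480/11357
solve [mL_A; mL_B] = S·[w00; w01] and [mR_A; mR_B] = S·[w10; w11]:
  w00 = 1, w01 = -1, w10 = 1, w11 = 1

1 -1 1 1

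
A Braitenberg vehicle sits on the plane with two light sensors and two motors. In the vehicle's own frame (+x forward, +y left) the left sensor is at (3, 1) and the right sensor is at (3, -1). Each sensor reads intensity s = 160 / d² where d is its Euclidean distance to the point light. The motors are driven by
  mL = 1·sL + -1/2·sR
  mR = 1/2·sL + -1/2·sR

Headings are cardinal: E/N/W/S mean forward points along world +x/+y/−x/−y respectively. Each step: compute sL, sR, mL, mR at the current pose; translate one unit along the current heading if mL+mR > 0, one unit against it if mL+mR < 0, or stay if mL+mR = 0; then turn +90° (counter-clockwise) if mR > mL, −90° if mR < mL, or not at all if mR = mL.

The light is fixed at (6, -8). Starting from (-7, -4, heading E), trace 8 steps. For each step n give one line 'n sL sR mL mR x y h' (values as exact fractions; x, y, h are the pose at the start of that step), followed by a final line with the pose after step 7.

0 32/25 160/109 1488/2725 -256/2725 -7 -4 E
1 80/61 16/17 872/1037 192/1037 -6 -4 S
2 160/229 160/241 20240/55189 960/55189 -6 -5 W
3 20/29 8/9 64/261 -26/261 -7 -5 N
4 32/25 160/109 1488/2725 -256/2725 -7 -4 E
5 80/61 16/17 872/1037 192/1037 -6 -4 S
6 160/229 160/241 20240/55189 960/55189 -6 -5 W
7 20/29 8/9 64/261 -26/261 -7 -5 N
final -7 -4 E

n=0: pose=(-7,-4,E); sL=32/25, sR=160/109; mL=1488/2725, mR=-256/2725; mL+mR=1232/2725 → advance +1; mR−mL=-16/25 → turn -1·90°
n=1: pose=(-6,-4,S); sL=80/61, sR=16/17; mL=872/1037, mR=192/1037; mL+mR=1064/1037 → advance +1; mR−mL=-40/61 → turn -1·90°
n=2: pose=(-6,-5,W); sL=160/229, sR=160/241; mL=20240/55189, mR=960/55189; mL+mR=21200/55189 → advance +1; mR−mL=-80/229 → turn -1·90°
n=3: pose=(-7,-5,N); sL=20/29, sR=8/9; mL=64/261, mR=-26/261; mL+mR=38/261 → advance +1; mR−mL=-10/29 → turn -1·90°
n=4: pose=(-7,-4,E); sL=32/25, sR=160/109; mL=1488/2725, mR=-256/2725; mL+mR=1232/2725 → advance +1; mR−mL=-16/25 → turn -1·90°
n=5: pose=(-6,-4,S); sL=80/61, sR=16/17; mL=872/1037, mR=192/1037; mL+mR=1064/1037 → advance +1; mR−mL=-40/61 → turn -1·90°
n=6: pose=(-6,-5,W); sL=160/229, sR=160/241; mL=20240/55189, mR=960/55189; mL+mR=21200/55189 → advance +1; mR−mL=-80/229 → turn -1·90°
n=7: pose=(-7,-5,N); sL=20/29, sR=8/9; mL=64/261, mR=-26/261; mL+mR=38/261 → advance +1; mR−mL=-10/29 → turn -1·90°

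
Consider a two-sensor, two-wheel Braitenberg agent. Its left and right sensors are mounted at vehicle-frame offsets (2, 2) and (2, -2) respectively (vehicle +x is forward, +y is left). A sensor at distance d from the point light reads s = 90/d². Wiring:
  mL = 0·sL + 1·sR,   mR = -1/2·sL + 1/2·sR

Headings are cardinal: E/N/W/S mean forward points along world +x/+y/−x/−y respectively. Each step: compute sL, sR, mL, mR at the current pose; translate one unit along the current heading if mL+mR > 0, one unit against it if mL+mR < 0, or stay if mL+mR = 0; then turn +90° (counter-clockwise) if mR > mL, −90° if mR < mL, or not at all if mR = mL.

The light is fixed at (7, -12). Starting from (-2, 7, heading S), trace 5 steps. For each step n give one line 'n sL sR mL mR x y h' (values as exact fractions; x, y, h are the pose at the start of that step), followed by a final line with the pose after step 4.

n=0: pose=(-2,7,S); sL=45/169, sR=9/41; mL=9/41, mR=-162/6929; mL+mR=1359/6929 → advance +1; mR−mL=-1683/6929 → turn -1·90°
n=1: pose=(-2,6,W); sL=90/377, sR=90/521; mL=90/521, mR=-6480/196417; mL+mR=27450/196417 → advance +1; mR−mL=-40410/196417 → turn -1·90°
n=2: pose=(-3,6,N); sL=45/272, sR=45/232; mL=45/232, mR=225/15776; mL+mR=3285/15776 → advance +1; mR−mL=-2835/15776 → turn -1·90°
n=3: pose=(-3,7,E); sL=18/101, sR=90/353; mL=90/353, mR=1368/35653; mL+mR=10458/35653 → advance +1; mR−mL=-7722/35653 → turn -1·90°
n=4: pose=(-2,7,S); sL=45/169, sR=9/41; mL=9/41, mR=-162/6929; mL+mR=1359/6929 → advance +1; mR−mL=-1683/6929 → turn -1·90°

0 45/169 9/41 9/41 -162/6929 -2 7 S
1 90/377 90/521 90/521 -6480/196417 -2 6 W
2 45/272 45/232 45/232 225/15776 -3 6 N
3 18/101 90/353 90/353 1368/35653 -3 7 E
4 45/169 9/41 9/41 -162/6929 -2 7 S
final -2 6 W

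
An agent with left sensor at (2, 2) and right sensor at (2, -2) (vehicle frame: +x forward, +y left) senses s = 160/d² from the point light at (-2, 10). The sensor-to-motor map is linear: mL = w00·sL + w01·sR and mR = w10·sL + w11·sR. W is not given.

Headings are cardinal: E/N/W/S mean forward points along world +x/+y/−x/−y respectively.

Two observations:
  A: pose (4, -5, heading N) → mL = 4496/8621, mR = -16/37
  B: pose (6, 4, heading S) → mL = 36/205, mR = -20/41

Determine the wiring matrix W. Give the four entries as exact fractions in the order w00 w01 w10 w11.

1 -1/2 -1/2 0

obs A: pose=(4,-5,N) → sL=32/37, sR=160/233, mL=4496/8621, mR=-16/37
obs B: pose=(6,4,S) → sL=40/41, sR=8/5, mL=36/205, mR=-20/41
sensor matrix S = [[32/37, 160/233], [40/41, 8/5]]; det S = 1261568/1767305
solve [mL_A; mL_B] = S·[w00; w01] and [mR_A; mR_B] = S·[w10; w11]:
  w00 = 1, w01 = -1/2, w10 = -1/2, w11 = 0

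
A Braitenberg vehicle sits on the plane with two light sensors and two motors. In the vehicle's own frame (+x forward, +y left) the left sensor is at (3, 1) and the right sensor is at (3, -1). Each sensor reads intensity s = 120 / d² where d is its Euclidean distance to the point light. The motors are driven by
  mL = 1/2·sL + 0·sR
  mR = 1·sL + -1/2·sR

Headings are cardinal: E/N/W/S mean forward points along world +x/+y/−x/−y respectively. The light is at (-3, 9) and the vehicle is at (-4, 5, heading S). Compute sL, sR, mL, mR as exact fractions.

120/49 120/53 60/49 3420/2597

left sensor world pos  = (-3, 2); dL² = 49
right sensor world pos = (-5, 2); dR² = 53
sL = 120/49 = 120/49
sR = 120/53 = 120/53
mL = 1/2·sL + 0·sR = 60/49
mR = 1·sL + -1/2·sR = 3420/2597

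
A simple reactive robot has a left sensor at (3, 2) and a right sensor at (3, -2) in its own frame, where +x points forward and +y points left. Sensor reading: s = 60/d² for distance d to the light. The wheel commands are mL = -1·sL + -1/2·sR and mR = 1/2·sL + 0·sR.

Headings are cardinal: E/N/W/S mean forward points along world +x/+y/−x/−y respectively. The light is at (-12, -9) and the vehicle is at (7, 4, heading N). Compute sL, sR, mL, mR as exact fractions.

12/109 60/697 -11634/75973 6/109

left sensor world pos  = (5, 7); dL² = 545
right sensor world pos = (9, 7); dR² = 697
sL = 60/545 = 12/109
sR = 60/697 = 60/697
mL = -1·sL + -1/2·sR = -11634/75973
mR = 1/2·sL + 0·sR = 6/109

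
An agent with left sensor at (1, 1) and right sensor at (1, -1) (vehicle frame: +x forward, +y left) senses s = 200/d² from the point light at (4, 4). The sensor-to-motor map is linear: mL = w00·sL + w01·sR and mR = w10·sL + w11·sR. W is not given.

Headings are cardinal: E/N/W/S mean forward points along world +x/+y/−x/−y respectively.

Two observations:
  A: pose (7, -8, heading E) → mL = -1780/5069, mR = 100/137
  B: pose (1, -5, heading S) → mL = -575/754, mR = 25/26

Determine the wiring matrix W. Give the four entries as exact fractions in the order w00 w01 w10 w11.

1/2 -1 1/2 0

obs A: pose=(7,-8,E) → sL=200/137, sR=40/37, mL=-1780/5069, mR=100/137
obs B: pose=(1,-5,S) → sL=25/13, sR=50/29, mL=-575/754, mR=25/26
sensor matrix S = [[200/137, 40/37], [25/13, 50/29]]; det S = 837000/1911013
solve [mL_A; mL_B] = S·[w00; w01] and [mR_A; mR_B] = S·[w10; w11]:
  w00 = 1/2, w01 = -1, w10 = 1/2, w11 = 0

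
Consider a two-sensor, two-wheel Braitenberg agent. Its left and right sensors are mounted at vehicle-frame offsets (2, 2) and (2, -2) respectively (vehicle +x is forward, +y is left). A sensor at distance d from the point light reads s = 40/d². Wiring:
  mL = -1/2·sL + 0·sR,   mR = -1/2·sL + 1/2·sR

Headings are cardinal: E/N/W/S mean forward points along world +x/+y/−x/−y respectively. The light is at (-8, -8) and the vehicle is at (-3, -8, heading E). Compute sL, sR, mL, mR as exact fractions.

left sensor world pos  = (-1, -6); dL² = 53
right sensor world pos = (-1, -10); dR² = 53
sL = 40/53 = 40/53
sR = 40/53 = 40/53
mL = -1/2·sL + 0·sR = -20/53
mR = -1/2·sL + 1/2·sR = 0

40/53 40/53 -20/53 0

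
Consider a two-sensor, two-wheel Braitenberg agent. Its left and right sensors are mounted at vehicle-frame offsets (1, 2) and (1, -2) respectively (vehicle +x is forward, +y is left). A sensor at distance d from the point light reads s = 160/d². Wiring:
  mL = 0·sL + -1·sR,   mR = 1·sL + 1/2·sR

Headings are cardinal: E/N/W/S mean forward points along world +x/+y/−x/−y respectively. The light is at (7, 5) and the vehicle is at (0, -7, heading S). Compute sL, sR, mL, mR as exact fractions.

80/97 16/25 -16/25 2776/2425

left sensor world pos  = (2, -8); dL² = 194
right sensor world pos = (-2, -8); dR² = 250
sL = 160/194 = 80/97
sR = 160/250 = 16/25
mL = 0·sL + -1·sR = -16/25
mR = 1·sL + 1/2·sR = 2776/2425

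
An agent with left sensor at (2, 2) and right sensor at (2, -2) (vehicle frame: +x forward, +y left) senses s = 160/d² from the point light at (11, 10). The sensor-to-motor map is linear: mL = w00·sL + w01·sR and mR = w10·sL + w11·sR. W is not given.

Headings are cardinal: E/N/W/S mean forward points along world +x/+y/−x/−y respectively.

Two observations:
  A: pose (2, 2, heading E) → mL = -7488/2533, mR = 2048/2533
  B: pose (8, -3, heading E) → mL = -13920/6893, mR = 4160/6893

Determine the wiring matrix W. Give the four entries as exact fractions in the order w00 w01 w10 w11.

-1 -1 1 -1

obs A: pose=(2,2,E) → sL=32/17, sR=160/149, mL=-7488/2533, mR=2048/2533
obs B: pose=(8,-3,E) → sL=80/61, sR=80/113, mL=-13920/6893, mR=4160/6893
sensor matrix S = [[32/17, 160/149], [80/61, 80/113]]; det S = -1320960/17459969
solve [mL_A; mL_B] = S·[w00; w01] and [mR_A; mR_B] = S·[w10; w11]:
  w00 = -1, w01 = -1, w10 = 1, w11 = -1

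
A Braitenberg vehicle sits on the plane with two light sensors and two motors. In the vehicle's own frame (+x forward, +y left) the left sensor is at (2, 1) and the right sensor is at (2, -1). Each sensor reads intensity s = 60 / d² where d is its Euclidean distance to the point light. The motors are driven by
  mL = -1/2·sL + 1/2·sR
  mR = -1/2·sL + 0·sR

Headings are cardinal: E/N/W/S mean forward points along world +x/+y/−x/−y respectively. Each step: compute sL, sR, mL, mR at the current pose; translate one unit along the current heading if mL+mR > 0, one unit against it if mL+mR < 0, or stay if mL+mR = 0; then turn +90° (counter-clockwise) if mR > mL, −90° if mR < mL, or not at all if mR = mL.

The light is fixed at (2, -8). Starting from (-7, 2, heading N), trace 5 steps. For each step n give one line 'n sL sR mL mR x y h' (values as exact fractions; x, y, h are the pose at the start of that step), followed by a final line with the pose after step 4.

0 15/61 15/52 135/6344 -15/122 -7 2 N
1 60/149 60/113 1080/16837 -30/149 -7 1 E
2 6/13 6/17 -12/221 -3/13 -8 1 S
3 4/15 12/53 -16/795 -2/15 -8 2 W
4 15/61 15/52 135/6344 -15/122 -7 2 N
final -7 1 E

n=0: pose=(-7,2,N); sL=15/61, sR=15/52; mL=135/6344, mR=-15/122; mL+mR=-645/6344 → advance -1; mR−mL=-15/104 → turn -1·90°
n=1: pose=(-7,1,E); sL=60/149, sR=60/113; mL=1080/16837, mR=-30/149; mL+mR=-2310/16837 → advance -1; mR−mL=-30/113 → turn -1·90°
n=2: pose=(-8,1,S); sL=6/13, sR=6/17; mL=-12/221, mR=-3/13; mL+mR=-63/221 → advance -1; mR−mL=-3/17 → turn -1·90°
n=3: pose=(-8,2,W); sL=4/15, sR=12/53; mL=-16/795, mR=-2/15; mL+mR=-122/795 → advance -1; mR−mL=-6/53 → turn -1·90°
n=4: pose=(-7,2,N); sL=15/61, sR=15/52; mL=135/6344, mR=-15/122; mL+mR=-645/6344 → advance -1; mR−mL=-15/104 → turn -1·90°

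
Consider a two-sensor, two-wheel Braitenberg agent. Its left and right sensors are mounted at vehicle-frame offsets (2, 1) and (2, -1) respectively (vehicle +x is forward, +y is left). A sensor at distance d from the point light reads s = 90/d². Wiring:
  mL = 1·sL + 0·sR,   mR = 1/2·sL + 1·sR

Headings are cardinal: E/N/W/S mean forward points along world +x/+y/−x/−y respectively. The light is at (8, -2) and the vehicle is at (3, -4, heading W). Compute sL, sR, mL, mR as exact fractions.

left sensor world pos  = (1, -5); dL² = 58
right sensor world pos = (1, -3); dR² = 50
sL = 90/58 = 45/29
sR = 90/50 = 9/5
mL = 1·sL + 0·sR = 45/29
mR = 1/2·sL + 1·sR = 747/290

45/29 9/5 45/29 747/290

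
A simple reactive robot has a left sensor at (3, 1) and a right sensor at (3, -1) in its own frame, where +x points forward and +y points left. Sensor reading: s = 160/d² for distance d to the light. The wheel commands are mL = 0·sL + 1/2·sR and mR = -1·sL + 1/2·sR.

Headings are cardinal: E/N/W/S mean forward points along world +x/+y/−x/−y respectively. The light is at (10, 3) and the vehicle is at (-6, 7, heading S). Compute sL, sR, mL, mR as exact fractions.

80/113 16/29 8/29 -1416/3277

left sensor world pos  = (-5, 4); dL² = 226
right sensor world pos = (-7, 4); dR² = 290
sL = 160/226 = 80/113
sR = 160/290 = 16/29
mL = 0·sL + 1/2·sR = 8/29
mR = -1·sL + 1/2·sR = -1416/3277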